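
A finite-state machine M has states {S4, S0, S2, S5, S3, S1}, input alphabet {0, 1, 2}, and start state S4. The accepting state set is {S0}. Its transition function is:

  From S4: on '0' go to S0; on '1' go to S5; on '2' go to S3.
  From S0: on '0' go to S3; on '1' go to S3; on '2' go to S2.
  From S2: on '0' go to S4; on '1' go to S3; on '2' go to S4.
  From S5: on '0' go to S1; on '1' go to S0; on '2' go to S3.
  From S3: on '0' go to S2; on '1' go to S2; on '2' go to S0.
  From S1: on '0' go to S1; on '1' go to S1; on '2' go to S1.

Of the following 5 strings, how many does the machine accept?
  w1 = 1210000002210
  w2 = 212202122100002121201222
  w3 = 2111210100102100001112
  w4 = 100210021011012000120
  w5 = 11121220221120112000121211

1

w1:
  start at S4
  read '1': S4 → S5
  read '2': S5 → S3
  read '1': S3 → S2
  read '0': S2 → S4
  read '0': S4 → S0
  read '0': S0 → S3
  read '0': S3 → S2
  read '0': S2 → S4
  read '0': S4 → S0
  read '2': S0 → S2
  read '2': S2 → S4
  read '1': S4 → S5
  read '0': S5 → S1
  end S1, rejected
w2:
  start at S4
  read '2': S4 → S3
  read '1': S3 → S2
  read '2': S2 → S4
  read '2': S4 → S3
  read '0': S3 → S2
  read '2': S2 → S4
  read '1': S4 → S5
  read '2': S5 → S3
  read '2': S3 → S0
  read '1': S0 → S3
  read '0': S3 → S2
  read '0': S2 → S4
  read '0': S4 → S0
  read '0': S0 → S3
  read '2': S3 → S0
  read '1': S0 → S3
  read '2': S3 → S0
  read '1': S0 → S3
  read '2': S3 → S0
  read '0': S0 → S3
  read '1': S3 → S2
  read '2': S2 → S4
  read '2': S4 → S3
  read '2': S3 → S0
  end S0, accepted
w3:
  start at S4
  read '2': S4 → S3
  read '1': S3 → S2
  read '1': S2 → S3
  read '1': S3 → S2
  read '2': S2 → S4
  read '1': S4 → S5
  read '0': S5 → S1
  read '1': S1 → S1
  read '0': S1 → S1
  read '0': S1 → S1
  read '1': S1 → S1
  read '0': S1 → S1
  read '2': S1 → S1
  read '1': S1 → S1
  read '0': S1 → S1
  read '0': S1 → S1
  read '0': S1 → S1
  read '0': S1 → S1
  read '1': S1 → S1
  read '1': S1 → S1
  read '1': S1 → S1
  read '2': S1 → S1
  end S1, rejected
w4:
  start at S4
  read '1': S4 → S5
  read '0': S5 → S1
  read '0': S1 → S1
  read '2': S1 → S1
  read '1': S1 → S1
  read '0': S1 → S1
  read '0': S1 → S1
  read '2': S1 → S1
  read '1': S1 → S1
  read '0': S1 → S1
  read '1': S1 → S1
  read '1': S1 → S1
  read '0': S1 → S1
  read '1': S1 → S1
  read '2': S1 → S1
  read '0': S1 → S1
  read '0': S1 → S1
  read '0': S1 → S1
  read '1': S1 → S1
  read '2': S1 → S1
  read '0': S1 → S1
  end S1, rejected
w5:
  start at S4
  read '1': S4 → S5
  read '1': S5 → S0
  read '1': S0 → S3
  read '2': S3 → S0
  read '1': S0 → S3
  read '2': S3 → S0
  read '2': S0 → S2
  read '0': S2 → S4
  read '2': S4 → S3
  read '2': S3 → S0
  read '1': S0 → S3
  read '1': S3 → S2
  read '2': S2 → S4
  read '0': S4 → S0
  read '1': S0 → S3
  read '1': S3 → S2
  read '2': S2 → S4
  read '0': S4 → S0
  read '0': S0 → S3
  read '0': S3 → S2
  read '1': S2 → S3
  read '2': S3 → S0
  read '1': S0 → S3
  read '2': S3 → S0
  read '1': S0 → S3
  read '1': S3 → S2
  end S2, rejected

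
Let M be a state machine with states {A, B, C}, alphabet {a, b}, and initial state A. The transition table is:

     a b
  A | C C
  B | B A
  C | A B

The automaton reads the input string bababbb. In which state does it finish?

A → C → A → C → A → C → B → A

A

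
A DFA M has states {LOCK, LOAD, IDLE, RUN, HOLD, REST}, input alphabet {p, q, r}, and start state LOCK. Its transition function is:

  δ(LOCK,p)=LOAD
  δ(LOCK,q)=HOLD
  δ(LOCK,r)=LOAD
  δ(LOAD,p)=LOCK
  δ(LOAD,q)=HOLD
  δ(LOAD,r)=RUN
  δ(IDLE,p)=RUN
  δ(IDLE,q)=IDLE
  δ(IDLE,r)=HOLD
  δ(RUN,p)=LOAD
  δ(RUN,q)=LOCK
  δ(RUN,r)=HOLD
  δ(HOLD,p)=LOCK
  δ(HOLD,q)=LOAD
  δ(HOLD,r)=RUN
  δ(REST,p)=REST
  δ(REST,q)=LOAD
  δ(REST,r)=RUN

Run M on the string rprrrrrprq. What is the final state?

LOCK → LOAD → LOCK → LOAD → RUN → HOLD → RUN → HOLD → LOCK → LOAD → HOLD

HOLD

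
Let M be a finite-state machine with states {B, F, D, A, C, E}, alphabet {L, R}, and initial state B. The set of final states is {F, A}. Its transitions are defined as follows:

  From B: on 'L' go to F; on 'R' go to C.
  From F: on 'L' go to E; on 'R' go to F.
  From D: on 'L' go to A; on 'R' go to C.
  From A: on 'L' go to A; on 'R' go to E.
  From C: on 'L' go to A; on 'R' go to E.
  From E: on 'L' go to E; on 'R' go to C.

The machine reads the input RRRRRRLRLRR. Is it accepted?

No

start at B
read 'R': B → C
read 'R': C → E
read 'R': E → C
read 'R': C → E
read 'R': E → C
read 'R': C → E
read 'L': E → E
read 'R': E → C
read 'L': C → A
read 'R': A → E
read 'R': E → C
End state C is not accepting.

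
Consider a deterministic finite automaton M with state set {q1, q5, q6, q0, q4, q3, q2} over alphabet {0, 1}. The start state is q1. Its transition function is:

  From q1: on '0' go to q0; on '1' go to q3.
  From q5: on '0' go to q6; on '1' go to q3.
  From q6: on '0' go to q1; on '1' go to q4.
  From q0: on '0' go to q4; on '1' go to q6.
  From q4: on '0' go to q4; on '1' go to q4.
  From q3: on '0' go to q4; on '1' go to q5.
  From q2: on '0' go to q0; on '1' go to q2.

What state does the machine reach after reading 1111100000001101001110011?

q4

Trace: q1 -1-> q3 -1-> q5 -1-> q3 -1-> q5 -1-> q3 -0-> q4 -0-> q4 -0-> q4 -0-> q4 -0-> q4 -0-> q4 -0-> q4 -1-> q4 -1-> q4 -0-> q4 -1-> q4 -0-> q4 -0-> q4 -1-> q4 -1-> q4 -1-> q4 -0-> q4 -0-> q4 -1-> q4 -1-> q4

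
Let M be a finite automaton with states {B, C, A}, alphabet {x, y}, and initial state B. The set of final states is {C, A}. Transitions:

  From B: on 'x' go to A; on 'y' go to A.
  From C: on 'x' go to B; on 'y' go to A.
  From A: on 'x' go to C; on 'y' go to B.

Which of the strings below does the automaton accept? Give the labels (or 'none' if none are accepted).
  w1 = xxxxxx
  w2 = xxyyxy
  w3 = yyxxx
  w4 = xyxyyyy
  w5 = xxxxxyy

w4

w1: Trace: B -x-> A -x-> C -x-> B -x-> A -x-> C -x-> B  → end B, rejected
w2: Trace: B -x-> A -x-> C -y-> A -y-> B -x-> A -y-> B  → end B, rejected
w3: Trace: B -y-> A -y-> B -x-> A -x-> C -x-> B  → end B, rejected
w4: Trace: B -x-> A -y-> B -x-> A -y-> B -y-> A -y-> B -y-> A  → end A, accepted
w5: Trace: B -x-> A -x-> C -x-> B -x-> A -x-> C -y-> A -y-> B  → end B, rejected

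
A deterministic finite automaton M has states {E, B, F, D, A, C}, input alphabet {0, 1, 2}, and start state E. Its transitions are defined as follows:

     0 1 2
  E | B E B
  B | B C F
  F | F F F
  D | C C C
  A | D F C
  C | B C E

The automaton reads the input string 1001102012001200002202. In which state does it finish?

F

E → E → B → B → C → C → B → F → F → F → F → F → F → F → F → F → F → F → F → F → F → F → F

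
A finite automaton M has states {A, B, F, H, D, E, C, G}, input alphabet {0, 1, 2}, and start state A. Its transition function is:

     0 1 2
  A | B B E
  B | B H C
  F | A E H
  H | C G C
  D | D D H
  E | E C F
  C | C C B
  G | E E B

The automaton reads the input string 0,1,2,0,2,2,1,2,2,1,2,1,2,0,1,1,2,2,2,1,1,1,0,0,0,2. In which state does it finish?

start at A
read '0': A → B
read '1': B → H
read '2': H → C
read '0': C → C
read '2': C → B
read '2': B → C
read '1': C → C
read '2': C → B
read '2': B → C
read '1': C → C
read '2': C → B
read '1': B → H
read '2': H → C
read '0': C → C
read '1': C → C
read '1': C → C
read '2': C → B
read '2': B → C
read '2': C → B
read '1': B → H
read '1': H → G
read '1': G → E
read '0': E → E
read '0': E → E
read '0': E → E
read '2': E → F

F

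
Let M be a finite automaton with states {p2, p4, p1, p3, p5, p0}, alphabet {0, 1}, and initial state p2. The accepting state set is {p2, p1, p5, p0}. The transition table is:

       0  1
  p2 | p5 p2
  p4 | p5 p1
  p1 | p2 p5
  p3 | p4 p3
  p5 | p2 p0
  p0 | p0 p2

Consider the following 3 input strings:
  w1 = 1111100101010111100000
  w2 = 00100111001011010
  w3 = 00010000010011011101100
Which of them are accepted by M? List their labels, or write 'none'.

w1: p2 → p2 → p2 → p2 → p2 → p2 → p5 → p2 → p2 → p5 → p0 → p0 → p2 → p5 → p0 → p2 → p2 → p2 → p5 → p2 → p5 → p2 → p5  → end p5, accepted
w2: p2 → p5 → p2 → p2 → p5 → p2 → p2 → p2 → p2 → p5 → p2 → p2 → p5 → p0 → p2 → p5 → p0 → p0  → end p0, accepted
w3: p2 → p5 → p2 → p5 → p0 → p0 → p0 → p0 → p0 → p0 → p2 → p5 → p2 → p2 → p2 → p5 → p0 → p2 → p2 → p5 → p0 → p2 → p5 → p2  → end p2, accepted

w1, w2, w3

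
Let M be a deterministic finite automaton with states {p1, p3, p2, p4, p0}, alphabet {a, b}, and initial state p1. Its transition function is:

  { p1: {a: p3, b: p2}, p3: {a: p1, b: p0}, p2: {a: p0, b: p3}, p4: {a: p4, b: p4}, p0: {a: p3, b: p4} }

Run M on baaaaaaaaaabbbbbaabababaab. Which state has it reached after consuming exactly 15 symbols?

p4

p1 → p2 → p0 → p3 → p1 → p3 → p1 → p3 → p1 → p3 → p1 → p3 → p0 → p4 → p4 → p4
After 15 symbols: p4.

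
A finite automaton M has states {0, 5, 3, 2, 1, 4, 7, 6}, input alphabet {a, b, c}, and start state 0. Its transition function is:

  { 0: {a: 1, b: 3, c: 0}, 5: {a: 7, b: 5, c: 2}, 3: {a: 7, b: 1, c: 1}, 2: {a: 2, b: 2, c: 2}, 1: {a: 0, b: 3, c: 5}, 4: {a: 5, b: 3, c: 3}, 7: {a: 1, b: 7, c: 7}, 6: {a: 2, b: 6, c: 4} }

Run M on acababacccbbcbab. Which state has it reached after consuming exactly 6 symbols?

start at 0
read 'a': 0 → 1
read 'c': 1 → 5
read 'a': 5 → 7
read 'b': 7 → 7
read 'a': 7 → 1
read 'b': 1 → 3
After 6 symbols: 3.

3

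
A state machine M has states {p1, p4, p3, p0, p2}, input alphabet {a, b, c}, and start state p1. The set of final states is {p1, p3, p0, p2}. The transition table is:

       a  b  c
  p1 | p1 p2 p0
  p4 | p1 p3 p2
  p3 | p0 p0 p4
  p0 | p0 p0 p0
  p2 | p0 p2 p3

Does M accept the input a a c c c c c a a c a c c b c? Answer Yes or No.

p1 → p1 → p1 → p0 → p0 → p0 → p0 → p0 → p0 → p0 → p0 → p0 → p0 → p0 → p0 → p0
End state p0 is accepting.

Yes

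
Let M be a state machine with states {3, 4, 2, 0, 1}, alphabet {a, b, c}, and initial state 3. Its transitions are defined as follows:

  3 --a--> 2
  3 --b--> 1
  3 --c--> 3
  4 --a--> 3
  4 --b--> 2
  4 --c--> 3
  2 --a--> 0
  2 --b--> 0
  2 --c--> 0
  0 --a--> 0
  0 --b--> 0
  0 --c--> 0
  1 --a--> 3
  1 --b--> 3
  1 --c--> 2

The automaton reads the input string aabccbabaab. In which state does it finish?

0

3 → 2 → 0 → 0 → 0 → 0 → 0 → 0 → 0 → 0 → 0 → 0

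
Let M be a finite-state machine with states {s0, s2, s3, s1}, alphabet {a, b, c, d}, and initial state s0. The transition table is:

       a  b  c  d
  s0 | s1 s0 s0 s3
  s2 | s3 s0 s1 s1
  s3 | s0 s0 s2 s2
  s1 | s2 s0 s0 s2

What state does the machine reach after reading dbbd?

s3

Trace: s0 -d-> s3 -b-> s0 -b-> s0 -d-> s3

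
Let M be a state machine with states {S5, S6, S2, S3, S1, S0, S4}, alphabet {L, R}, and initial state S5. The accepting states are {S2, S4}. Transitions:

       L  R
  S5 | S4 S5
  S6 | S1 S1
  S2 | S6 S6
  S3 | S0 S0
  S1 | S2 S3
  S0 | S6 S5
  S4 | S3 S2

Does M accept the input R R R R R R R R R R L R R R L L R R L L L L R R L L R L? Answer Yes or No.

Yes

start at S5
read 'R': S5 → S5
read 'R': S5 → S5
read 'R': S5 → S5
read 'R': S5 → S5
read 'R': S5 → S5
read 'R': S5 → S5
read 'R': S5 → S5
read 'R': S5 → S5
read 'R': S5 → S5
read 'R': S5 → S5
read 'L': S5 → S4
read 'R': S4 → S2
read 'R': S2 → S6
read 'R': S6 → S1
read 'L': S1 → S2
read 'L': S2 → S6
read 'R': S6 → S1
read 'R': S1 → S3
read 'L': S3 → S0
read 'L': S0 → S6
read 'L': S6 → S1
read 'L': S1 → S2
read 'R': S2 → S6
read 'R': S6 → S1
read 'L': S1 → S2
read 'L': S2 → S6
read 'R': S6 → S1
read 'L': S1 → S2
End state S2 is accepting.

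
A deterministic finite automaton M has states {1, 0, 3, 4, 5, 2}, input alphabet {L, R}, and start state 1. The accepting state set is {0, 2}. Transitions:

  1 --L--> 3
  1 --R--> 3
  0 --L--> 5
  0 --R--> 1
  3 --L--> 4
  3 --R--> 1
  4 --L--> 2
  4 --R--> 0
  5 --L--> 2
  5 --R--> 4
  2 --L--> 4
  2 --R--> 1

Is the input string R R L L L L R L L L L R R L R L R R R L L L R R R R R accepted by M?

Trace: 1 -R-> 3 -R-> 1 -L-> 3 -L-> 4 -L-> 2 -L-> 4 -R-> 0 -L-> 5 -L-> 2 -L-> 4 -L-> 2 -R-> 1 -R-> 3 -L-> 4 -R-> 0 -L-> 5 -R-> 4 -R-> 0 -R-> 1 -L-> 3 -L-> 4 -L-> 2 -R-> 1 -R-> 3 -R-> 1 -R-> 3 -R-> 1
End state 1 is not accepting.

No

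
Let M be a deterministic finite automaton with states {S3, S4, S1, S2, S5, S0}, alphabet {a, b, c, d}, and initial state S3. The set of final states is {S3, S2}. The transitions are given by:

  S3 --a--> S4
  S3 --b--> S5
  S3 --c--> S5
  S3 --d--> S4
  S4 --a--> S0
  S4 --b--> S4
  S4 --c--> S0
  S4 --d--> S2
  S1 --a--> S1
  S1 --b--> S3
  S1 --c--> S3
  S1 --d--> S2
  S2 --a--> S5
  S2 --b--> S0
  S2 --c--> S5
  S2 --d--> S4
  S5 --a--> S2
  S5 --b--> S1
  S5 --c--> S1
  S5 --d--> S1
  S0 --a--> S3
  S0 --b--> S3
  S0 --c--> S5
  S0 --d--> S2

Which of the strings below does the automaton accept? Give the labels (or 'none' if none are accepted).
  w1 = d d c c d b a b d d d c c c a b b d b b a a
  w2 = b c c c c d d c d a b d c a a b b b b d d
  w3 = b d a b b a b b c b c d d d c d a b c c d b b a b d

w3

w1: S3 → S4 → S2 → S5 → S1 → S2 → S0 → S3 → S5 → S1 → S2 → S4 → S0 → S5 → S1 → S1 → S3 → S5 → S1 → S3 → S5 → S2 → S5  → end S5, rejected
w2: S3 → S5 → S1 → S3 → S5 → S1 → S2 → S4 → S0 → S2 → S5 → S1 → S2 → S5 → S2 → S5 → S1 → S3 → S5 → S1 → S2 → S4  → end S4, rejected
w3: S3 → S5 → S1 → S1 → S3 → S5 → S2 → S0 → S3 → S5 → S1 → S3 → S4 → S2 → S4 → S0 → S2 → S5 → S1 → S3 → S5 → S1 → S3 → S5 → S2 → S0 → S2  → end S2, accepted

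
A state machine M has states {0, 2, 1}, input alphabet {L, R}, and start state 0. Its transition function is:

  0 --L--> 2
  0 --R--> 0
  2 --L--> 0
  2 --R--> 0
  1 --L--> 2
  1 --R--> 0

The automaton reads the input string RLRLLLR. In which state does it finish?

0

Trace: 0 -R-> 0 -L-> 2 -R-> 0 -L-> 2 -L-> 0 -L-> 2 -R-> 0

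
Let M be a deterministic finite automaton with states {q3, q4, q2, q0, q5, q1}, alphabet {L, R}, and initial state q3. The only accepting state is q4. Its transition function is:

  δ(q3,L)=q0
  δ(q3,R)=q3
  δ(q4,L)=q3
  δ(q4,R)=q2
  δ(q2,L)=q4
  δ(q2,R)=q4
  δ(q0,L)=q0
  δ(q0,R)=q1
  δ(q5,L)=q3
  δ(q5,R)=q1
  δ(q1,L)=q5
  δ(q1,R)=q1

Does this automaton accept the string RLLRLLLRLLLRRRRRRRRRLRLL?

Trace: q3 -R-> q3 -L-> q0 -L-> q0 -R-> q1 -L-> q5 -L-> q3 -L-> q0 -R-> q1 -L-> q5 -L-> q3 -L-> q0 -R-> q1 -R-> q1 -R-> q1 -R-> q1 -R-> q1 -R-> q1 -R-> q1 -R-> q1 -R-> q1 -L-> q5 -R-> q1 -L-> q5 -L-> q3
End state q3 is not accepting.

No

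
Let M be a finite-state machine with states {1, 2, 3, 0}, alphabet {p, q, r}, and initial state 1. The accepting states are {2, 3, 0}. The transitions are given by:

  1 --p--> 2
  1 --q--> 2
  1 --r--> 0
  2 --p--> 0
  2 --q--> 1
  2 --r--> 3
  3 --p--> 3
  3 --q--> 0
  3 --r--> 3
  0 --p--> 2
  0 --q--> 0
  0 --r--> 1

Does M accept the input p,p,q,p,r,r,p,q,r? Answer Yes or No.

No

start at 1
read 'p': 1 → 2
read 'p': 2 → 0
read 'q': 0 → 0
read 'p': 0 → 2
read 'r': 2 → 3
read 'r': 3 → 3
read 'p': 3 → 3
read 'q': 3 → 0
read 'r': 0 → 1
End state 1 is not accepting.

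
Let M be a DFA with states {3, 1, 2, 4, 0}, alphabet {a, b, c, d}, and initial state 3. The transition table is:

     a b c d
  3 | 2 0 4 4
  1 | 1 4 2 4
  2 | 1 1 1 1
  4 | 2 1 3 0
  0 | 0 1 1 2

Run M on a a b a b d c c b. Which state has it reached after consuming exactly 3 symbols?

3 → 2 → 1 → 4
After 3 symbols: 4.

4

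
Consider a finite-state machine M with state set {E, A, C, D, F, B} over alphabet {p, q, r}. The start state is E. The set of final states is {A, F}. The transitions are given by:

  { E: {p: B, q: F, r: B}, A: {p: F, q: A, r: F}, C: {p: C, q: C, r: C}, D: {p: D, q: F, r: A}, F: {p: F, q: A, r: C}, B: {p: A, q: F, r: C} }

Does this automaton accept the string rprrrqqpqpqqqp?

start at E
read 'r': E → B
read 'p': B → A
read 'r': A → F
read 'r': F → C
read 'r': C → C
read 'q': C → C
read 'q': C → C
read 'p': C → C
read 'q': C → C
read 'p': C → C
read 'q': C → C
read 'q': C → C
read 'q': C → C
read 'p': C → C
End state C is not accepting.

No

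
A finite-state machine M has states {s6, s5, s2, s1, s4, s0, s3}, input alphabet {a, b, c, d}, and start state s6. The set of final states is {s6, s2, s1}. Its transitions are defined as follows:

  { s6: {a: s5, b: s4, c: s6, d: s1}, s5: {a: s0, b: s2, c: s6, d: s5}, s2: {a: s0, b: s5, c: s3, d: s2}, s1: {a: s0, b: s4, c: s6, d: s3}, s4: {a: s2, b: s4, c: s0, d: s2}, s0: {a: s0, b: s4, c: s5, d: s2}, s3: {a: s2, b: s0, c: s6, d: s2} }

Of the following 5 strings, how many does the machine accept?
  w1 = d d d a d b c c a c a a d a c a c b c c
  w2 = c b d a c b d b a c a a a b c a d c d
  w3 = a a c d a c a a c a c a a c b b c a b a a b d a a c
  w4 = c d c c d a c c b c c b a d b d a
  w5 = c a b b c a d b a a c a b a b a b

2

w1:
  start at s6
  read 'd': s6 → s1
  read 'd': s1 → s3
  read 'd': s3 → s2
  read 'a': s2 → s0
  read 'd': s0 → s2
  read 'b': s2 → s5
  read 'c': s5 → s6
  read 'c': s6 → s6
  read 'a': s6 → s5
  read 'c': s5 → s6
  read 'a': s6 → s5
  read 'a': s5 → s0
  read 'd': s0 → s2
  read 'a': s2 → s0
  read 'c': s0 → s5
  read 'a': s5 → s0
  read 'c': s0 → s5
  read 'b': s5 → s2
  read 'c': s2 → s3
  read 'c': s3 → s6
  end s6, accepted
w2:
  start at s6
  read 'c': s6 → s6
  read 'b': s6 → s4
  read 'd': s4 → s2
  read 'a': s2 → s0
  read 'c': s0 → s5
  read 'b': s5 → s2
  read 'd': s2 → s2
  read 'b': s2 → s5
  read 'a': s5 → s0
  read 'c': s0 → s5
  read 'a': s5 → s0
  read 'a': s0 → s0
  read 'a': s0 → s0
  read 'b': s0 → s4
  read 'c': s4 → s0
  read 'a': s0 → s0
  read 'd': s0 → s2
  read 'c': s2 → s3
  read 'd': s3 → s2
  end s2, accepted
w3:
  start at s6
  read 'a': s6 → s5
  read 'a': s5 → s0
  read 'c': s0 → s5
  read 'd': s5 → s5
  read 'a': s5 → s0
  read 'c': s0 → s5
  read 'a': s5 → s0
  read 'a': s0 → s0
  read 'c': s0 → s5
  read 'a': s5 → s0
  read 'c': s0 → s5
  read 'a': s5 → s0
  read 'a': s0 → s0
  read 'c': s0 → s5
  read 'b': s5 → s2
  read 'b': s2 → s5
  read 'c': s5 → s6
  read 'a': s6 → s5
  read 'b': s5 → s2
  read 'a': s2 → s0
  read 'a': s0 → s0
  read 'b': s0 → s4
  read 'd': s4 → s2
  read 'a': s2 → s0
  read 'a': s0 → s0
  read 'c': s0 → s5
  end s5, rejected
w4:
  start at s6
  read 'c': s6 → s6
  read 'd': s6 → s1
  read 'c': s1 → s6
  read 'c': s6 → s6
  read 'd': s6 → s1
  read 'a': s1 → s0
  read 'c': s0 → s5
  read 'c': s5 → s6
  read 'b': s6 → s4
  read 'c': s4 → s0
  read 'c': s0 → s5
  read 'b': s5 → s2
  read 'a': s2 → s0
  read 'd': s0 → s2
  read 'b': s2 → s5
  read 'd': s5 → s5
  read 'a': s5 → s0
  end s0, rejected
w5:
  start at s6
  read 'c': s6 → s6
  read 'a': s6 → s5
  read 'b': s5 → s2
  read 'b': s2 → s5
  read 'c': s5 → s6
  read 'a': s6 → s5
  read 'd': s5 → s5
  read 'b': s5 → s2
  read 'a': s2 → s0
  read 'a': s0 → s0
  read 'c': s0 → s5
  read 'a': s5 → s0
  read 'b': s0 → s4
  read 'a': s4 → s2
  read 'b': s2 → s5
  read 'a': s5 → s0
  read 'b': s0 → s4
  end s4, rejected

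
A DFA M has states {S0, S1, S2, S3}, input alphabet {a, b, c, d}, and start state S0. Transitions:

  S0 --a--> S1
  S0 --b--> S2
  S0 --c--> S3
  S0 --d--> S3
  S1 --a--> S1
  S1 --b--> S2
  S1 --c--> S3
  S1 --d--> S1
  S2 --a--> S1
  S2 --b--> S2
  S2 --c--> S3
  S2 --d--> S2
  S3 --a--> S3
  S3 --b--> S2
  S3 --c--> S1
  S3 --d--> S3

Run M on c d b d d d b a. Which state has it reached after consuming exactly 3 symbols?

S0 → S3 → S3 → S2
After 3 symbols: S2.

S2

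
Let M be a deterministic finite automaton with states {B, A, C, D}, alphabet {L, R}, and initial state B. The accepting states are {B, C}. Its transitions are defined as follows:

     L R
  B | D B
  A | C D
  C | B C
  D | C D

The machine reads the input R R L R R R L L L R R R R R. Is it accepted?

Trace: B -R-> B -R-> B -L-> D -R-> D -R-> D -R-> D -L-> C -L-> B -L-> D -R-> D -R-> D -R-> D -R-> D -R-> D
End state D is not accepting.

No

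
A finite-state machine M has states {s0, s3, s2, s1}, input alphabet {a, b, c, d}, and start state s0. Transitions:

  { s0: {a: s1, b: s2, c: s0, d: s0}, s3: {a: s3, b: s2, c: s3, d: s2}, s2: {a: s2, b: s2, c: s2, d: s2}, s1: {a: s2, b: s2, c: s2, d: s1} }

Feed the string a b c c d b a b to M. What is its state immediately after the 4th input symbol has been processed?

Trace: s0 -a-> s1 -b-> s2 -c-> s2 -c-> s2
After 4 symbols: s2.

s2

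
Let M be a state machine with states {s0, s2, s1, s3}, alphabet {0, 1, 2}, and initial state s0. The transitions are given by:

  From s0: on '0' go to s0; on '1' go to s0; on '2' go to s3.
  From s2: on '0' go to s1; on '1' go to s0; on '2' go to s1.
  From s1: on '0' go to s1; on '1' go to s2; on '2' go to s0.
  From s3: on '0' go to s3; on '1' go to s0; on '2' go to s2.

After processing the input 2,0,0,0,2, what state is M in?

start at s0
read '2': s0 → s3
read '0': s3 → s3
read '0': s3 → s3
read '0': s3 → s3
read '2': s3 → s2

s2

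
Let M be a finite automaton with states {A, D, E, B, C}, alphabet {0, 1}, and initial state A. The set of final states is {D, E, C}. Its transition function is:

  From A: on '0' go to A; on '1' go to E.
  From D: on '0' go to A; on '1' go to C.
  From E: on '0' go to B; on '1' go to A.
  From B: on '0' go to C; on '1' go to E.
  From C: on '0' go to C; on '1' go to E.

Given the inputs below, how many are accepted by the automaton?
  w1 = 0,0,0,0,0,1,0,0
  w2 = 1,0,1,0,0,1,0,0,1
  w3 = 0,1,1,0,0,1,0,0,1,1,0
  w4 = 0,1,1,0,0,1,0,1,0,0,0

3

w1:
  start at A
  read '0': A → A
  read '0': A → A
  read '0': A → A
  read '0': A → A
  read '0': A → A
  read '1': A → E
  read '0': E → B
  read '0': B → C
  end C, accepted
w2:
  start at A
  read '1': A → E
  read '0': E → B
  read '1': B → E
  read '0': E → B
  read '0': B → C
  read '1': C → E
  read '0': E → B
  read '0': B → C
  read '1': C → E
  end E, accepted
w3:
  start at A
  read '0': A → A
  read '1': A → E
  read '1': E → A
  read '0': A → A
  read '0': A → A
  read '1': A → E
  read '0': E → B
  read '0': B → C
  read '1': C → E
  read '1': E → A
  read '0': A → A
  end A, rejected
w4:
  start at A
  read '0': A → A
  read '1': A → E
  read '1': E → A
  read '0': A → A
  read '0': A → A
  read '1': A → E
  read '0': E → B
  read '1': B → E
  read '0': E → B
  read '0': B → C
  read '0': C → C
  end C, accepted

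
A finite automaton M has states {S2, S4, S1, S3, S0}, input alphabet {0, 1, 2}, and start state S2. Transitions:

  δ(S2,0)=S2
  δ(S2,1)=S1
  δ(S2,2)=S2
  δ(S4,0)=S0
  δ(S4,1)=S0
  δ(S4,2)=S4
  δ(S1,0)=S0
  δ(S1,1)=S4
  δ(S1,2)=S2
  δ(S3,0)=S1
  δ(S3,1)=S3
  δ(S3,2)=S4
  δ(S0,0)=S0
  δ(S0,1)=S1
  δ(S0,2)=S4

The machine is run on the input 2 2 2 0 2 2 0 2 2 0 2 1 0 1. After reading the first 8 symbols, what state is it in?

start at S2
read '2': S2 → S2
read '2': S2 → S2
read '2': S2 → S2
read '0': S2 → S2
read '2': S2 → S2
read '2': S2 → S2
read '0': S2 → S2
read '2': S2 → S2
After 8 symbols: S2.

S2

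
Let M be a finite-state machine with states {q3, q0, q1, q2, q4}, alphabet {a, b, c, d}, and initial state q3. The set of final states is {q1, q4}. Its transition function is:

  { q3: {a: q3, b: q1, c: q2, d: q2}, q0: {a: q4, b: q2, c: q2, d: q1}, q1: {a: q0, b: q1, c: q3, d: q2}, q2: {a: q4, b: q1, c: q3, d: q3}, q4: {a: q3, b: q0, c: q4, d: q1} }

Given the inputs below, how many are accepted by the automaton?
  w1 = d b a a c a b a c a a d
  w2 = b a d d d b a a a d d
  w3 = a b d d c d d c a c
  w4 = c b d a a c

w1: q3 → q2 → q1 → q0 → q4 → q4 → q3 → q1 → q0 → q2 → q4 → q3 → q2  → end q2, rejected
w2: q3 → q1 → q0 → q1 → q2 → q3 → q1 → q0 → q4 → q3 → q2 → q3  → end q3, rejected
w3: q3 → q3 → q1 → q2 → q3 → q2 → q3 → q2 → q3 → q3 → q2  → end q2, rejected
w4: q3 → q2 → q1 → q2 → q4 → q3 → q2  → end q2, rejected

0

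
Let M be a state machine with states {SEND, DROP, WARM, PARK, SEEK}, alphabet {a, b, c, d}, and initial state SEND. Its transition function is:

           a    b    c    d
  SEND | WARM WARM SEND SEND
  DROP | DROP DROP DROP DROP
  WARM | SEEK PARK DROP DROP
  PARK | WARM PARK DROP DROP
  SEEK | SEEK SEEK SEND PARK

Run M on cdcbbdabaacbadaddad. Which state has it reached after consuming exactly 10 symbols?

DROP

SEND → SEND → SEND → SEND → WARM → PARK → DROP → DROP → DROP → DROP → DROP
After 10 symbols: DROP.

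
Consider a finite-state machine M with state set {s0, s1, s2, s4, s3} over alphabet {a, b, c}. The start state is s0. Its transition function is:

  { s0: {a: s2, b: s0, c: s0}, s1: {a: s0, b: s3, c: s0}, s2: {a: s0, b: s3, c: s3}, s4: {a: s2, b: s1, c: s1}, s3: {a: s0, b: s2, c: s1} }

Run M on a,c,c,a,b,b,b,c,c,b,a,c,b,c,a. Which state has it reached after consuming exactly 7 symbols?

Trace: s0 -a-> s2 -c-> s3 -c-> s1 -a-> s0 -b-> s0 -b-> s0 -b-> s0
After 7 symbols: s0.

s0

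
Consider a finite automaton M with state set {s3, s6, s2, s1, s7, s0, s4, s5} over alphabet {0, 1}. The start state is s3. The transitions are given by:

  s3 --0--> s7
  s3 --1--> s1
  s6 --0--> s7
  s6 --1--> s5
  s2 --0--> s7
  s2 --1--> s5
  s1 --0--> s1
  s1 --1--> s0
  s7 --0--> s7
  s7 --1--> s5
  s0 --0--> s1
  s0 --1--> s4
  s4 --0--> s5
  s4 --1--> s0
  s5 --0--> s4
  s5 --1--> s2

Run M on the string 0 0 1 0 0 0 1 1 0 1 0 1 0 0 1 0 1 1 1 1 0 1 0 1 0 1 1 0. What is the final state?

Trace: s3 -0-> s7 -0-> s7 -1-> s5 -0-> s4 -0-> s5 -0-> s4 -1-> s0 -1-> s4 -0-> s5 -1-> s2 -0-> s7 -1-> s5 -0-> s4 -0-> s5 -1-> s2 -0-> s7 -1-> s5 -1-> s2 -1-> s5 -1-> s2 -0-> s7 -1-> s5 -0-> s4 -1-> s0 -0-> s1 -1-> s0 -1-> s4 -0-> s5

s5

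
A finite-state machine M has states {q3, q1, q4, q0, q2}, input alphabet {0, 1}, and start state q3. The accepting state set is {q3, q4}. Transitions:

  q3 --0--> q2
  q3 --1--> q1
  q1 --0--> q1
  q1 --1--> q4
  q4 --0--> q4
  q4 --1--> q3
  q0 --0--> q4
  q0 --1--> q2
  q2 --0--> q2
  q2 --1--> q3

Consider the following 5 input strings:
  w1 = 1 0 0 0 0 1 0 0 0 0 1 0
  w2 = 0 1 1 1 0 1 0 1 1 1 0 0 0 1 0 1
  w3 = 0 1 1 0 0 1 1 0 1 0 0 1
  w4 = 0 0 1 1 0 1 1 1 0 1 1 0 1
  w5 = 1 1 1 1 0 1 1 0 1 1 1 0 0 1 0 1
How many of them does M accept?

4

w1: Trace: q3 -1-> q1 -0-> q1 -0-> q1 -0-> q1 -0-> q1 -1-> q4 -0-> q4 -0-> q4 -0-> q4 -0-> q4 -1-> q3 -0-> q2  → end q2, rejected
w2: Trace: q3 -0-> q2 -1-> q3 -1-> q1 -1-> q4 -0-> q4 -1-> q3 -0-> q2 -1-> q3 -1-> q1 -1-> q4 -0-> q4 -0-> q4 -0-> q4 -1-> q3 -0-> q2 -1-> q3  → end q3, accepted
w3: Trace: q3 -0-> q2 -1-> q3 -1-> q1 -0-> q1 -0-> q1 -1-> q4 -1-> q3 -0-> q2 -1-> q3 -0-> q2 -0-> q2 -1-> q3  → end q3, accepted
w4: Trace: q3 -0-> q2 -0-> q2 -1-> q3 -1-> q1 -0-> q1 -1-> q4 -1-> q3 -1-> q1 -0-> q1 -1-> q4 -1-> q3 -0-> q2 -1-> q3  → end q3, accepted
w5: Trace: q3 -1-> q1 -1-> q4 -1-> q3 -1-> q1 -0-> q1 -1-> q4 -1-> q3 -0-> q2 -1-> q3 -1-> q1 -1-> q4 -0-> q4 -0-> q4 -1-> q3 -0-> q2 -1-> q3  → end q3, accepted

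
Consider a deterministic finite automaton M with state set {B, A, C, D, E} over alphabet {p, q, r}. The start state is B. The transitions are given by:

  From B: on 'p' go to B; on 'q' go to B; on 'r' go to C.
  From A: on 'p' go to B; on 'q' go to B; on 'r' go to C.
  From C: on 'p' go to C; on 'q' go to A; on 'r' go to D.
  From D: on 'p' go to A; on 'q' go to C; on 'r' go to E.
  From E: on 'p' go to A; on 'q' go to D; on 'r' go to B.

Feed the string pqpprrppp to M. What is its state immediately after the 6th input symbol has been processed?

D

start at B
read 'p': B → B
read 'q': B → B
read 'p': B → B
read 'p': B → B
read 'r': B → C
read 'r': C → D
After 6 symbols: D.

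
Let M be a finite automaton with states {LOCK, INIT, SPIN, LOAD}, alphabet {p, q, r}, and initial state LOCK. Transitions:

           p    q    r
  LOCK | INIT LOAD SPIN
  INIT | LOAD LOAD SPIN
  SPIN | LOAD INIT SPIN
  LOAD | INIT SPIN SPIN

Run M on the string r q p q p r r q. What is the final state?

LOCK → SPIN → INIT → LOAD → SPIN → LOAD → SPIN → SPIN → INIT

INIT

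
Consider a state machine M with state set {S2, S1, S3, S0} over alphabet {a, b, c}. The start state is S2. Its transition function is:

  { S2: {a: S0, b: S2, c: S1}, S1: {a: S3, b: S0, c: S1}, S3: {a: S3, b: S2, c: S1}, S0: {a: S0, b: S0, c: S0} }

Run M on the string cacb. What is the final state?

Trace: S2 -c-> S1 -a-> S3 -c-> S1 -b-> S0

S0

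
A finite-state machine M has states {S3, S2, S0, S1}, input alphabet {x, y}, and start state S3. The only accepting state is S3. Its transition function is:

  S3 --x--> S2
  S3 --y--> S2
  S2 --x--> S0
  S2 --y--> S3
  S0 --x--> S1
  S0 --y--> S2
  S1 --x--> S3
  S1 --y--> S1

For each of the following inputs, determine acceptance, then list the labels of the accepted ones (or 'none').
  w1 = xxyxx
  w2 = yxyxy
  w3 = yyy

none

w1: Trace: S3 -x-> S2 -x-> S0 -y-> S2 -x-> S0 -x-> S1  → end S1, rejected
w2: Trace: S3 -y-> S2 -x-> S0 -y-> S2 -x-> S0 -y-> S2  → end S2, rejected
w3: Trace: S3 -y-> S2 -y-> S3 -y-> S2  → end S2, rejected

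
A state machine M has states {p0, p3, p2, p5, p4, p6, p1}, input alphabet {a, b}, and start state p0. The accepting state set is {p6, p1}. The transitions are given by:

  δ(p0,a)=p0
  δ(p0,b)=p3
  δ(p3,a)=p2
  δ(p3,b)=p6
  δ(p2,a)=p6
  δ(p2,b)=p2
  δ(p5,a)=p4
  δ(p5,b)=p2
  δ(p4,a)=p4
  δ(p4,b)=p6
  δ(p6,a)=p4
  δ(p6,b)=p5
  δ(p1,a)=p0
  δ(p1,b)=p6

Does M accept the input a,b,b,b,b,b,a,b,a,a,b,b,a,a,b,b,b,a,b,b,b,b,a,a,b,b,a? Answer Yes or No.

p0 → p0 → p3 → p6 → p5 → p2 → p2 → p6 → p5 → p4 → p4 → p6 → p5 → p4 → p4 → p6 → p5 → p2 → p6 → p5 → p2 → p2 → p2 → p6 → p4 → p6 → p5 → p4
End state p4 is not accepting.

No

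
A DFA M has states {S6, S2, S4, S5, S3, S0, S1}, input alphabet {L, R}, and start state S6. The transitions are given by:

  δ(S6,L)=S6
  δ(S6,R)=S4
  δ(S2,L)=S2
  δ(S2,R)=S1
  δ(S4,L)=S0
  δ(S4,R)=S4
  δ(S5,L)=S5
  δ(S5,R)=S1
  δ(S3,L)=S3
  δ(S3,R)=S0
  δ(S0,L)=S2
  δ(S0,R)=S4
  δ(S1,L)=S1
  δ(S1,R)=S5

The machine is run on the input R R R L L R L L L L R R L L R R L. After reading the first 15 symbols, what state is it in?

start at S6
read 'R': S6 → S4
read 'R': S4 → S4
read 'R': S4 → S4
read 'L': S4 → S0
read 'L': S0 → S2
read 'R': S2 → S1
read 'L': S1 → S1
read 'L': S1 → S1
read 'L': S1 → S1
read 'L': S1 → S1
read 'R': S1 → S5
read 'R': S5 → S1
read 'L': S1 → S1
read 'L': S1 → S1
read 'R': S1 → S5
After 15 symbols: S5.

S5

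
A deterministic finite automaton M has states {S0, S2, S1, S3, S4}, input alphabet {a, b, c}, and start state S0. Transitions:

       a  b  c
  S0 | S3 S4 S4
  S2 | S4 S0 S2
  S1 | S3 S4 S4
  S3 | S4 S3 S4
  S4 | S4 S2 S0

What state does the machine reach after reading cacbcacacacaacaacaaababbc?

S4

Trace: S0 -c-> S4 -a-> S4 -c-> S0 -b-> S4 -c-> S0 -a-> S3 -c-> S4 -a-> S4 -c-> S0 -a-> S3 -c-> S4 -a-> S4 -a-> S4 -c-> S0 -a-> S3 -a-> S4 -c-> S0 -a-> S3 -a-> S4 -a-> S4 -b-> S2 -a-> S4 -b-> S2 -b-> S0 -c-> S4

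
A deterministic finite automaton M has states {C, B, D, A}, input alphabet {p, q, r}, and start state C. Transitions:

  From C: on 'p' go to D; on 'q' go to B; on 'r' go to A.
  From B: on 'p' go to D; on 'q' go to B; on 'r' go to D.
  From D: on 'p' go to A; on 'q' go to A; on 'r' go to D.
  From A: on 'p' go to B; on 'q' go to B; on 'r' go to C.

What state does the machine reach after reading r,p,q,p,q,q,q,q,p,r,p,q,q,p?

start at C
read 'r': C → A
read 'p': A → B
read 'q': B → B
read 'p': B → D
read 'q': D → A
read 'q': A → B
read 'q': B → B
read 'q': B → B
read 'p': B → D
read 'r': D → D
read 'p': D → A
read 'q': A → B
read 'q': B → B
read 'p': B → D

D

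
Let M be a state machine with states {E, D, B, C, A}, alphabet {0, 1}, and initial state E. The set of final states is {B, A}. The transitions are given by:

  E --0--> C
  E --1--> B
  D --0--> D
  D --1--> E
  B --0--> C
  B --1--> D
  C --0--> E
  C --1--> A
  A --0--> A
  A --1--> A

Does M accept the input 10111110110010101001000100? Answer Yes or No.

Yes

start at E
read '1': E → B
read '0': B → C
read '1': C → A
read '1': A → A
read '1': A → A
read '1': A → A
read '1': A → A
read '0': A → A
read '1': A → A
read '1': A → A
read '0': A → A
read '0': A → A
read '1': A → A
read '0': A → A
read '1': A → A
read '0': A → A
read '1': A → A
read '0': A → A
read '0': A → A
read '1': A → A
read '0': A → A
read '0': A → A
read '0': A → A
read '1': A → A
read '0': A → A
read '0': A → A
End state A is accepting.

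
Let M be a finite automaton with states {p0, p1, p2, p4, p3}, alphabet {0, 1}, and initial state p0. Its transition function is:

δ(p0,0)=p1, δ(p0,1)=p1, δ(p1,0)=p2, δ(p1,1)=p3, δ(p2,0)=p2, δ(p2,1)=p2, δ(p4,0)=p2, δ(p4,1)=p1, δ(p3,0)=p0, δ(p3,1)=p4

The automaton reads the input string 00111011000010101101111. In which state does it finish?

p2

p0 → p1 → p2 → p2 → p2 → p2 → p2 → p2 → p2 → p2 → p2 → p2 → p2 → p2 → p2 → p2 → p2 → p2 → p2 → p2 → p2 → p2 → p2 → p2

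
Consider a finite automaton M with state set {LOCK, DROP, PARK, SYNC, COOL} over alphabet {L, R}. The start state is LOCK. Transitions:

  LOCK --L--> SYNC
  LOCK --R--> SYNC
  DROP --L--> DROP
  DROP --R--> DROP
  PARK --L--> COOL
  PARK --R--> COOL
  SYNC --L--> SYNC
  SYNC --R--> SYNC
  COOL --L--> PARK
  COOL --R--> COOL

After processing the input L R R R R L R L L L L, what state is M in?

SYNC

Trace: LOCK -L-> SYNC -R-> SYNC -R-> SYNC -R-> SYNC -R-> SYNC -L-> SYNC -R-> SYNC -L-> SYNC -L-> SYNC -L-> SYNC -L-> SYNC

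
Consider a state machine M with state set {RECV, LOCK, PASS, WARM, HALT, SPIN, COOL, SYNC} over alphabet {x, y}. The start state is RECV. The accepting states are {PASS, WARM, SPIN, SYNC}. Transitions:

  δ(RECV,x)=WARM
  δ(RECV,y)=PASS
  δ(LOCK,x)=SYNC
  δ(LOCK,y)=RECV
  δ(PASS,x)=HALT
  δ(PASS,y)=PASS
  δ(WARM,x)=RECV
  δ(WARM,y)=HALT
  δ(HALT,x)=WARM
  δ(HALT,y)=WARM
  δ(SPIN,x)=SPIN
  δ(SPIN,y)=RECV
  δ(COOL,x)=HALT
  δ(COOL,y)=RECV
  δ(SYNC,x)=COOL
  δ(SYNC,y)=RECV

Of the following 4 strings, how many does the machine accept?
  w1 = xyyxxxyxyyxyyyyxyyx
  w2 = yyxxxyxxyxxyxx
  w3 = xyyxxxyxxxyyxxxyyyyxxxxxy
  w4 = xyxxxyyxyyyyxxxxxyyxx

3

w1:
  start at RECV
  read 'x': RECV → WARM
  read 'y': WARM → HALT
  read 'y': HALT → WARM
  read 'x': WARM → RECV
  read 'x': RECV → WARM
  read 'x': WARM → RECV
  read 'y': RECV → PASS
  read 'x': PASS → HALT
  read 'y': HALT → WARM
  read 'y': WARM → HALT
  read 'x': HALT → WARM
  read 'y': WARM → HALT
  read 'y': HALT → WARM
  read 'y': WARM → HALT
  read 'y': HALT → WARM
  read 'x': WARM → RECV
  read 'y': RECV → PASS
  read 'y': PASS → PASS
  read 'x': PASS → HALT
  end HALT, rejected
w2:
  start at RECV
  read 'y': RECV → PASS
  read 'y': PASS → PASS
  read 'x': PASS → HALT
  read 'x': HALT → WARM
  read 'x': WARM → RECV
  read 'y': RECV → PASS
  read 'x': PASS → HALT
  read 'x': HALT → WARM
  read 'y': WARM → HALT
  read 'x': HALT → WARM
  read 'x': WARM → RECV
  read 'y': RECV → PASS
  read 'x': PASS → HALT
  read 'x': HALT → WARM
  end WARM, accepted
w3:
  start at RECV
  read 'x': RECV → WARM
  read 'y': WARM → HALT
  read 'y': HALT → WARM
  read 'x': WARM → RECV
  read 'x': RECV → WARM
  read 'x': WARM → RECV
  read 'y': RECV → PASS
  read 'x': PASS → HALT
  read 'x': HALT → WARM
  read 'x': WARM → RECV
  read 'y': RECV → PASS
  read 'y': PASS → PASS
  read 'x': PASS → HALT
  read 'x': HALT → WARM
  read 'x': WARM → RECV
  read 'y': RECV → PASS
  read 'y': PASS → PASS
  read 'y': PASS → PASS
  read 'y': PASS → PASS
  read 'x': PASS → HALT
  read 'x': HALT → WARM
  read 'x': WARM → RECV
  read 'x': RECV → WARM
  read 'x': WARM → RECV
  read 'y': RECV → PASS
  end PASS, accepted
w4:
  start at RECV
  read 'x': RECV → WARM
  read 'y': WARM → HALT
  read 'x': HALT → WARM
  read 'x': WARM → RECV
  read 'x': RECV → WARM
  read 'y': WARM → HALT
  read 'y': HALT → WARM
  read 'x': WARM → RECV
  read 'y': RECV → PASS
  read 'y': PASS → PASS
  read 'y': PASS → PASS
  read 'y': PASS → PASS
  read 'x': PASS → HALT
  read 'x': HALT → WARM
  read 'x': WARM → RECV
  read 'x': RECV → WARM
  read 'x': WARM → RECV
  read 'y': RECV → PASS
  read 'y': PASS → PASS
  read 'x': PASS → HALT
  read 'x': HALT → WARM
  end WARM, accepted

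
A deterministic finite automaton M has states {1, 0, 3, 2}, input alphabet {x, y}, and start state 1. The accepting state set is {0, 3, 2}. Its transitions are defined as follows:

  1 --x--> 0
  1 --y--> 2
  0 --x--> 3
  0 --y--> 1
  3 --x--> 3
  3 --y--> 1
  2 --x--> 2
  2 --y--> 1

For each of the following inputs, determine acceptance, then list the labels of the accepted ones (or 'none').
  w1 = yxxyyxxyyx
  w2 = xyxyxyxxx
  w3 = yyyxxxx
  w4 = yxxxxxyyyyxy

w1:
  start at 1
  read 'y': 1 → 2
  read 'x': 2 → 2
  read 'x': 2 → 2
  read 'y': 2 → 1
  read 'y': 1 → 2
  read 'x': 2 → 2
  read 'x': 2 → 2
  read 'y': 2 → 1
  read 'y': 1 → 2
  read 'x': 2 → 2
  end 2, accepted
w2:
  start at 1
  read 'x': 1 → 0
  read 'y': 0 → 1
  read 'x': 1 → 0
  read 'y': 0 → 1
  read 'x': 1 → 0
  read 'y': 0 → 1
  read 'x': 1 → 0
  read 'x': 0 → 3
  read 'x': 3 → 3
  end 3, accepted
w3:
  start at 1
  read 'y': 1 → 2
  read 'y': 2 → 1
  read 'y': 1 → 2
  read 'x': 2 → 2
  read 'x': 2 → 2
  read 'x': 2 → 2
  read 'x': 2 → 2
  end 2, accepted
w4:
  start at 1
  read 'y': 1 → 2
  read 'x': 2 → 2
  read 'x': 2 → 2
  read 'x': 2 → 2
  read 'x': 2 → 2
  read 'x': 2 → 2
  read 'y': 2 → 1
  read 'y': 1 → 2
  read 'y': 2 → 1
  read 'y': 1 → 2
  read 'x': 2 → 2
  read 'y': 2 → 1
  end 1, rejected

w1, w2, w3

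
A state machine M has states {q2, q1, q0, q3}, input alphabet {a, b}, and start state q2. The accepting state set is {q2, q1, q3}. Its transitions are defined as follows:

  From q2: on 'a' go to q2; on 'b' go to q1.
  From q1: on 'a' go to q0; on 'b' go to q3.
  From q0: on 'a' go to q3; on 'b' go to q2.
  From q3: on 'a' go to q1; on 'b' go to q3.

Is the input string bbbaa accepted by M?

No

Trace: q2 -b-> q1 -b-> q3 -b-> q3 -a-> q1 -a-> q0
End state q0 is not accepting.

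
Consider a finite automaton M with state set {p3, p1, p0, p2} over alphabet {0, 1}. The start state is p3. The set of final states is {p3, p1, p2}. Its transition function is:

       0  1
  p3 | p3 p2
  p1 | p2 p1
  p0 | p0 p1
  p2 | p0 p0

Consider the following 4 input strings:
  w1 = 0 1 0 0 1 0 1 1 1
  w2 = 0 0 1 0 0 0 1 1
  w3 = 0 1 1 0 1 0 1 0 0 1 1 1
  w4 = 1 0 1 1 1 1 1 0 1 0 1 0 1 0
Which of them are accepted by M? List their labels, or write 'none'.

w1:
  start at p3
  read '0': p3 → p3
  read '1': p3 → p2
  read '0': p2 → p0
  read '0': p0 → p0
  read '1': p0 → p1
  read '0': p1 → p2
  read '1': p2 → p0
  read '1': p0 → p1
  read '1': p1 → p1
  end p1, accepted
w2:
  start at p3
  read '0': p3 → p3
  read '0': p3 → p3
  read '1': p3 → p2
  read '0': p2 → p0
  read '0': p0 → p0
  read '0': p0 → p0
  read '1': p0 → p1
  read '1': p1 → p1
  end p1, accepted
w3:
  start at p3
  read '0': p3 → p3
  read '1': p3 → p2
  read '1': p2 → p0
  read '0': p0 → p0
  read '1': p0 → p1
  read '0': p1 → p2
  read '1': p2 → p0
  read '0': p0 → p0
  read '0': p0 → p0
  read '1': p0 → p1
  read '1': p1 → p1
  read '1': p1 → p1
  end p1, accepted
w4:
  start at p3
  read '1': p3 → p2
  read '0': p2 → p0
  read '1': p0 → p1
  read '1': p1 → p1
  read '1': p1 → p1
  read '1': p1 → p1
  read '1': p1 → p1
  read '0': p1 → p2
  read '1': p2 → p0
  read '0': p0 → p0
  read '1': p0 → p1
  read '0': p1 → p2
  read '1': p2 → p0
  read '0': p0 → p0
  end p0, rejected

w1, w2, w3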